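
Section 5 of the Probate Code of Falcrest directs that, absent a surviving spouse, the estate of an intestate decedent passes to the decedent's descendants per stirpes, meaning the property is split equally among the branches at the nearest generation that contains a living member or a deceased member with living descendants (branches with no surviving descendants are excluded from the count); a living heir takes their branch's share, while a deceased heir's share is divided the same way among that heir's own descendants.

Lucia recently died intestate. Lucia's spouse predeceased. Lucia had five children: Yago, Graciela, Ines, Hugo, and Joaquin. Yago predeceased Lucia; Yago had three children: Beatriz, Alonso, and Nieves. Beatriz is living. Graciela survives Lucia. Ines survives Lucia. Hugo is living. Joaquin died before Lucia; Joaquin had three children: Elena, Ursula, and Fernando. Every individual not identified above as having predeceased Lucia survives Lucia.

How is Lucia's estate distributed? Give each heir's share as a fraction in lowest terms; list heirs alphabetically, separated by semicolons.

There is no surviving spouse, so the entire estate passes to Lucia's descendants per stirpes.
The estate is divided into 5 equal shares of 1/5 among Yago, Graciela, Ines, Hugo, Joaquin.
Yago predeceased; the 1/5 allotted to Yago's branch passes to Yago's issue by representation.
The 1/5 is divided into 3 equal shares of 1/15 among Beatriz, Alonso, Nieves.
Beatriz is living and takes 1/15.
Alonso is living and takes 1/15.
Nieves is living and takes 1/15.
Graciela is living and takes 1/5.
Ines is living and takes 1/5.
Hugo is living and takes 1/5.
Joaquin predeceased; the 1/5 allotted to Joaquin's branch passes to Joaquin's issue by representation.
The 1/5 is divided into 3 equal shares of 1/15 among Elena, Ursula, Fernando.
Elena is living and takes 1/15.
Ursula is living and takes 1/15.
Fernando is living and takes 1/15.

Alonso 1/15; Beatriz 1/15; Elena 1/15; Fernando 1/15; Graciela 1/5; Hugo 1/5; Ines 1/5; Nieves 1/15; Ursula 1/15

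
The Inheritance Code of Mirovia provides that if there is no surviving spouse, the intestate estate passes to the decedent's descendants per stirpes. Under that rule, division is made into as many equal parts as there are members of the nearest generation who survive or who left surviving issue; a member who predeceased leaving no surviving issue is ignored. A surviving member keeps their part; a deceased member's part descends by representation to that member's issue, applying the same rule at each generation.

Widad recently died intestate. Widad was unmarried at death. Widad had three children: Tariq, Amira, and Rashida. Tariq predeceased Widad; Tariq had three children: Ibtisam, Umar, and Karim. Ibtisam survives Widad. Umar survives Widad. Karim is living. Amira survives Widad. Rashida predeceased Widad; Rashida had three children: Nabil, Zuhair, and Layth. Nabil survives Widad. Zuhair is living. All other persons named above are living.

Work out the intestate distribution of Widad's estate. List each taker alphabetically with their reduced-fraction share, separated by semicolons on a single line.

Amira 1/3; Ibtisam 1/9; Karim 1/9; Layth 1/9; Nabil 1/9; Umar 1/9; Zuhair 1/9

There is no surviving spouse, so the entire estate passes to Widad's descendants per stirpes.
The estate is divided into 3 equal shares of 1/3 among Tariq, Amira, Rashida.
Tariq predeceased; the 1/3 allotted to Tariq's branch passes to Tariq's issue by representation.
The 1/3 is divided into 3 equal shares of 1/9 among Ibtisam, Umar, Karim.
Ibtisam is living and takes 1/9.
Umar is living and takes 1/9.
Karim is living and takes 1/9.
Amira is living and takes 1/3.
Rashida predeceased; the 1/3 allotted to Rashida's branch passes to Rashida's issue by representation.
The 1/3 is divided into 3 equal shares of 1/9 among Nabil, Zuhair, Layth.
Nabil is living and takes 1/9.
Zuhair is living and takes 1/9.
Layth is living and takes 1/9.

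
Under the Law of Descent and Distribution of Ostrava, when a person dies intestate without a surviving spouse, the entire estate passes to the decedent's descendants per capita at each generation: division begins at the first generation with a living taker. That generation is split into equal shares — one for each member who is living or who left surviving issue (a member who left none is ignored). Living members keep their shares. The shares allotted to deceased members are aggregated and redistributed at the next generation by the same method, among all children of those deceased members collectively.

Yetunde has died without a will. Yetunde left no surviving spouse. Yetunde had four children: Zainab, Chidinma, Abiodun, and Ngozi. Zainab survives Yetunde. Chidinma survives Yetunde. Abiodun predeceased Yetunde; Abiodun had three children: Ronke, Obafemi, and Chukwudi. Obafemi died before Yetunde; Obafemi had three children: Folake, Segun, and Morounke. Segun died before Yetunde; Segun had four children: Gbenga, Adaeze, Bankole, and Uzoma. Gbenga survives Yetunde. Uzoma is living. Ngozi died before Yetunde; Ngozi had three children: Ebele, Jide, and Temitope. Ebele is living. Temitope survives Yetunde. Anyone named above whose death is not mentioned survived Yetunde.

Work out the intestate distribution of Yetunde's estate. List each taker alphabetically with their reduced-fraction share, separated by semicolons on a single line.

There is no surviving spouse, so the entire estate passes to Yetunde's descendants per capita at each generation.
At generation 1 (Zainab, Chidinma, Abiodun, Ngozi) there are 4 shares of (1)/4 = 1/4 each.
Living: Zainab and Chidinma — each takes 1/4.
Deceased: Abiodun and Ngozi. Their combined 1/2 is pooled and carried to generation 2.
At generation 2 (Ronke, Obafemi, Chukwudi, Ebele, Jide, Temitope) there are 6 shares of (1/2)/6 = 1/12 each.
Living: Ronke, Chukwudi, Ebele, Jide, and Temitope — each takes 1/12.
Deceased: Obafemi. That 1/12 share is carried to generation 3.
At generation 3 (Folake, Segun, Morounke) there are 3 shares of (1/12)/3 = 1/36 each.
Living: Folake and Morounke — each takes 1/36.
Deceased: Segun. That 1/36 share is carried to generation 4.
At generation 4 (Gbenga, Adaeze, Bankole, Uzoma) there are 4 shares of (1/36)/4 = 1/144 each.
Living: Gbenga, Adaeze, Bankole, and Uzoma — each takes 1/144.

Adaeze 1/144; Bankole 1/144; Chidinma 1/4; Chukwudi 1/12; Ebele 1/12; Folake 1/36; Gbenga 1/144; Jide 1/12; Morounke 1/36; Ronke 1/12; Temitope 1/12; Uzoma 1/144; Zainab 1/4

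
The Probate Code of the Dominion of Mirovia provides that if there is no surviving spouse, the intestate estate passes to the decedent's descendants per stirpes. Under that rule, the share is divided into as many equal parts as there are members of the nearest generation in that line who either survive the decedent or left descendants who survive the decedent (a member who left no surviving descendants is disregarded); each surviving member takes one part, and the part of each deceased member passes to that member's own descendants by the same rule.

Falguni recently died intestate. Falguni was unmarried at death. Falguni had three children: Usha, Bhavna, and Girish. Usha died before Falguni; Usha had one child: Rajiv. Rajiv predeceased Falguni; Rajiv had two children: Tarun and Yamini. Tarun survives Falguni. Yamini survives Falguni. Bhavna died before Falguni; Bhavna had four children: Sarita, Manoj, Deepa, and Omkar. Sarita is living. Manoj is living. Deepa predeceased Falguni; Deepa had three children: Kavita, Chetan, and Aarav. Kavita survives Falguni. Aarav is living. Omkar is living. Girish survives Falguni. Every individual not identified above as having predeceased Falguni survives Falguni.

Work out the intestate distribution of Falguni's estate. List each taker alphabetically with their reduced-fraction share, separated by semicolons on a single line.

Aarav 1/36; Chetan 1/36; Girish 1/3; Kavita 1/36; Manoj 1/12; Omkar 1/12; Sarita 1/12; Tarun 1/6; Yamini 1/6

There is no surviving spouse, so the entire estate passes to Falguni's descendants per stirpes.
The estate is divided into 3 equal shares of 1/3 among Usha, Bhavna, Girish.
Usha predeceased; the 1/3 allotted to Usha's branch passes to Usha's issue by representation.
Rajiv's line is the sole branch at this level, so the full 1/3 passes to Rajiv's issue by representation.
The 1/3 is divided into 2 equal shares of 1/6 among Tarun, Yamini.
Tarun is living and takes 1/6.
Yamini is living and takes 1/6.
Bhavna predeceased; the 1/3 allotted to Bhavna's branch passes to Bhavna's issue by representation.
The 1/3 is divided into 4 equal shares of 1/12 among Sarita, Manoj, Deepa, Omkar.
Sarita is living and takes 1/12.
Manoj is living and takes 1/12.
Deepa predeceased; the 1/12 allotted to Deepa's branch passes to Deepa's issue by representation.
The 1/12 is divided into 3 equal shares of 1/36 among Kavita, Chetan, Aarav.
Kavita is living and takes 1/36.
Chetan is living and takes 1/36.
Aarav is living and takes 1/36.
Omkar is living and takes 1/12.
Girish is living and takes 1/3.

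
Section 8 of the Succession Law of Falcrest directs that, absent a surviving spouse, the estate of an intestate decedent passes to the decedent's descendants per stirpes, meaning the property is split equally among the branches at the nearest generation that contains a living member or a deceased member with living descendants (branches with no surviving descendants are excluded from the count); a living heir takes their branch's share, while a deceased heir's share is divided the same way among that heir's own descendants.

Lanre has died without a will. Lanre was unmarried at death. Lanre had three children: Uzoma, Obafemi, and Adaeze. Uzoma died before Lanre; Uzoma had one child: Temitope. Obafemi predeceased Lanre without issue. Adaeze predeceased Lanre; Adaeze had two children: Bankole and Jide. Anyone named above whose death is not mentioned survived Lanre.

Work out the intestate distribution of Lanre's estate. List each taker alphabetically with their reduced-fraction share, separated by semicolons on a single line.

There is no surviving spouse, so the entire estate passes to Lanre's descendants per stirpes.
Obafemi left no surviving issue, so that branch lapses and is disregarded.
The estate is divided into 2 equal shares of 1/2 among Uzoma, Adaeze.
Uzoma predeceased; the 1/2 allotted to Uzoma's branch passes to Uzoma's issue by representation.
Temitope is the sole taker at this level and receives the full 1/2.
Adaeze predeceased; the 1/2 allotted to Adaeze's branch passes to Adaeze's issue by representation.
The 1/2 is divided into 2 equal shares of 1/4 among Bankole, Jide.
Bankole is living and takes 1/4.
Jide is living and takes 1/4.

Bankole 1/4; Jide 1/4; Temitope 1/2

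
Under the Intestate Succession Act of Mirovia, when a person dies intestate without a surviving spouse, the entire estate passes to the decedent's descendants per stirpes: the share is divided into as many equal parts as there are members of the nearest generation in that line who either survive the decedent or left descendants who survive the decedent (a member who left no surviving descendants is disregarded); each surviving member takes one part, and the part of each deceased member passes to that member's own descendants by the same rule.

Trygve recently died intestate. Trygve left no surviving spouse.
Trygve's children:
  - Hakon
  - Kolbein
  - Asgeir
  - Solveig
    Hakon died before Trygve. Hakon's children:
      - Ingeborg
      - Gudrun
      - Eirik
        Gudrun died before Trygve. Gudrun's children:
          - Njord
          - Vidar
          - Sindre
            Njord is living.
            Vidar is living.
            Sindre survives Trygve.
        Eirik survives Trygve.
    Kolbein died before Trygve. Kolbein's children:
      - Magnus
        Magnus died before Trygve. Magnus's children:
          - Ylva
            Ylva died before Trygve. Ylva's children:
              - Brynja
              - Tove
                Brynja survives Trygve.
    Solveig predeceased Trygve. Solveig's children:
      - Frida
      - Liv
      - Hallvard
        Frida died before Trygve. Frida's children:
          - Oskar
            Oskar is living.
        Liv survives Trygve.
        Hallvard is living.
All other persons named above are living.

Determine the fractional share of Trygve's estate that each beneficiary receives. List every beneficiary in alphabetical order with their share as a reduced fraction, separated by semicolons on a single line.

There is no surviving spouse, so the entire estate passes to Trygve's descendants per stirpes.
The estate is divided into 4 equal shares of 1/4 among Hakon, Kolbein, Asgeir, Solveig.
Hakon predeceased; the 1/4 allotted to Hakon's branch passes to Hakon's issue by representation.
The 1/4 is divided into 3 equal shares of 1/12 among Ingeborg, Gudrun, Eirik.
Ingeborg is living and takes 1/12.
Gudrun predeceased; the 1/12 allotted to Gudrun's branch passes to Gudrun's issue by representation.
The 1/12 is divided into 3 equal shares of 1/36 among Njord, Vidar, Sindre.
Njord is living and takes 1/36.
Vidar is living and takes 1/36.
Sindre is living and takes 1/36.
Eirik is living and takes 1/12.
Kolbein predeceased; the 1/4 allotted to Kolbein's branch passes to Kolbein's issue by representation.
Magnus's line is the sole branch at this level, so the full 1/4 passes to Magnus's issue by representation.
Ylva's line is the sole branch at this level, so the full 1/4 passes to Ylva's issue by representation.
The 1/4 is divided into 2 equal shares of 1/8 among Brynja, Tove.
Brynja is living and takes 1/8.
Tove is living and takes 1/8.
Asgeir is living and takes 1/4.
Solveig predeceased; the 1/4 allotted to Solveig's branch passes to Solveig's issue by representation.
The 1/4 is divided into 3 equal shares of 1/12 among Frida, Liv, Hallvard.
Frida predeceased; the 1/12 allotted to Frida's branch passes to Frida's issue by representation.
Oskar is the sole taker at this level and receives the full 1/12.
Liv is living and takes 1/12.
Hallvard is living and takes 1/12.

Asgeir 1/4; Brynja 1/8; Eirik 1/12; Hallvard 1/12; Ingeborg 1/12; Liv 1/12; Njord 1/36; Oskar 1/12; Sindre 1/36; Tove 1/8; Vidar 1/36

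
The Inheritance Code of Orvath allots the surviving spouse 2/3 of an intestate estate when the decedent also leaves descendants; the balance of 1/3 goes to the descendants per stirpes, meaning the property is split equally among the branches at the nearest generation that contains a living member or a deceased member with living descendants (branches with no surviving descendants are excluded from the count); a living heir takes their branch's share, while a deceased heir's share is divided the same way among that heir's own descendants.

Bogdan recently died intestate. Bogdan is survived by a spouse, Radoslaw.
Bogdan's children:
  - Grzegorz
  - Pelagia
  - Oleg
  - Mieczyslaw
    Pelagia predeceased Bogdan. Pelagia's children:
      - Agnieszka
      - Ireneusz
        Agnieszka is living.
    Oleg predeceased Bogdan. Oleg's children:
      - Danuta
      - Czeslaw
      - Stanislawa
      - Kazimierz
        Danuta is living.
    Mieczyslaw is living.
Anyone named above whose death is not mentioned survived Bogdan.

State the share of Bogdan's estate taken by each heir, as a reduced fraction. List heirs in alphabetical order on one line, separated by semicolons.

Radoslaw, as surviving spouse, takes 2/3.
The remaining 1/3 passes to Bogdan's descendants per stirpes.
The 1/3 is divided into 4 equal shares of 1/12 among Grzegorz, Pelagia, Oleg, Mieczyslaw.
Grzegorz is living and takes 1/12.
Pelagia predeceased; the 1/12 allotted to Pelagia's branch passes to Pelagia's issue by representation.
The 1/12 is divided into 2 equal shares of 1/24 among Agnieszka, Ireneusz.
Agnieszka is living and takes 1/24.
Ireneusz is living and takes 1/24.
Oleg predeceased; the 1/12 allotted to Oleg's branch passes to Oleg's issue by representation.
The 1/12 is divided into 4 equal shares of 1/48 among Danuta, Czeslaw, Stanislawa, Kazimierz.
Danuta is living and takes 1/48.
Czeslaw is living and takes 1/48.
Stanislawa is living and takes 1/48.
Kazimierz is living and takes 1/48.
Mieczyslaw is living and takes 1/12.

Agnieszka 1/24; Czeslaw 1/48; Danuta 1/48; Grzegorz 1/12; Ireneusz 1/24; Kazimierz 1/48; Mieczyslaw 1/12; Radoslaw 2/3; Stanislawa 1/48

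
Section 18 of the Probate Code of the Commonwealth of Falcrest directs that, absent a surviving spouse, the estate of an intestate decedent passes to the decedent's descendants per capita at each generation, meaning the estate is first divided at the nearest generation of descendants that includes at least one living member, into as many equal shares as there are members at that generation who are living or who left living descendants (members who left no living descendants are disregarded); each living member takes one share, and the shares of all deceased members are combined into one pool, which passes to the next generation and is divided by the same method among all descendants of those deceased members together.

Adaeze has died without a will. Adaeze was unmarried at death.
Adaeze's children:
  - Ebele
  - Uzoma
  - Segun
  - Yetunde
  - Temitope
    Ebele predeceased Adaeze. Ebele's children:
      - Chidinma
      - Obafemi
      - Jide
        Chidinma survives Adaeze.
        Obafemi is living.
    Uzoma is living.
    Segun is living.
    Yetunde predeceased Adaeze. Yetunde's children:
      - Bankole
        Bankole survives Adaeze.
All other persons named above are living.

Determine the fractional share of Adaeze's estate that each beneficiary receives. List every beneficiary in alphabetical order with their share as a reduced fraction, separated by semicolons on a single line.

Bankole 1/10; Chidinma 1/10; Jide 1/10; Obafemi 1/10; Segun 1/5; Temitope 1/5; Uzoma 1/5

There is no surviving spouse, so the entire estate passes to Adaeze's descendants per capita at each generation.
At generation 1 (Ebele, Uzoma, Segun, Yetunde, Temitope) there are 5 shares of (1)/5 = 1/5 each.
Living: Uzoma, Segun, and Temitope — each takes 1/5.
Deceased: Ebele and Yetunde. Their combined 2/5 is pooled and carried to generation 2.
At generation 2 (Chidinma, Obafemi, Jide, Bankole) there are 4 shares of (2/5)/4 = 1/10 each.
Living: Chidinma, Obafemi, Jide, and Bankole — each takes 1/10.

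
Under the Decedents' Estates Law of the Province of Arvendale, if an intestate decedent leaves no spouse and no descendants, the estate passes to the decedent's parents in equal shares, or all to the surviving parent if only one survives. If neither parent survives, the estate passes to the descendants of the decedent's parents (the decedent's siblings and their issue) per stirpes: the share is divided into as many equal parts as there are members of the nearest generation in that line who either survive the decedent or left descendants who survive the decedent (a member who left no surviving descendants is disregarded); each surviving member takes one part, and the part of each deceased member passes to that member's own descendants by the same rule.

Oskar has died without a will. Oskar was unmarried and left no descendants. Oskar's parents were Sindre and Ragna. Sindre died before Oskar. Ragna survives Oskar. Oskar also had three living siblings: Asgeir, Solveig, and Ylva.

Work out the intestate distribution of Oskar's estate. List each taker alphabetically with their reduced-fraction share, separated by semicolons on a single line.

Only one parent, Ragna, survives, so Ragna takes the entire estate. The siblings take nothing because a surviving parent has priority.

Ragna 1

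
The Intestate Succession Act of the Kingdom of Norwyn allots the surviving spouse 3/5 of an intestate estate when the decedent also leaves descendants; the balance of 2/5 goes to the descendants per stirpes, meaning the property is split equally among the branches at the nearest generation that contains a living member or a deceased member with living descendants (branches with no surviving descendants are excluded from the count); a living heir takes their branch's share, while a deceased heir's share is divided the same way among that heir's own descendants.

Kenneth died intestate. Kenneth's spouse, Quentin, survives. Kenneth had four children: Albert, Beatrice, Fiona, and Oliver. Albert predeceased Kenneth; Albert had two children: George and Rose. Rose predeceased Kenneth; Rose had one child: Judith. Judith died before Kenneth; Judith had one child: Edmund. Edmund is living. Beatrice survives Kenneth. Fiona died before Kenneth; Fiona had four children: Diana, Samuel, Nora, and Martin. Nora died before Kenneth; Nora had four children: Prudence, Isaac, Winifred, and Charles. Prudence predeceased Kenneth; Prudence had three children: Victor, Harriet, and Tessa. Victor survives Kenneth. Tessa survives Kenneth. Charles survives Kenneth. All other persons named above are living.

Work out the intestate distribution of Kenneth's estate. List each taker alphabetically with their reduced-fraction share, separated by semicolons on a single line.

Beatrice 1/10; Charles 1/160; Diana 1/40; Edmund 1/20; George 1/20; Harriet 1/480; Isaac 1/160; Martin 1/40; Oliver 1/10; Quentin 3/5; Samuel 1/40; Tessa 1/480; Victor 1/480; Winifred 1/160

Quentin, as surviving spouse, takes 3/5.
The remaining 2/5 passes to Kenneth's descendants per stirpes.
The 2/5 is divided into 4 equal shares of 1/10 among Albert, Beatrice, Fiona, Oliver.
Albert predeceased; the 1/10 allotted to Albert's branch passes to Albert's issue by representation.
The 1/10 is divided into 2 equal shares of 1/20 among George, Rose.
George is living and takes 1/20.
Rose predeceased; the 1/20 allotted to Rose's branch passes to Rose's issue by representation.
Judith's line is the sole branch at this level, so the full 1/20 passes to Judith's issue by representation.
Edmund is the sole taker at this level and receives the full 1/20.
Beatrice is living and takes 1/10.
Fiona predeceased; the 1/10 allotted to Fiona's branch passes to Fiona's issue by representation.
The 1/10 is divided into 4 equal shares of 1/40 among Diana, Samuel, Nora, Martin.
Diana is living and takes 1/40.
Samuel is living and takes 1/40.
Nora predeceased; the 1/40 allotted to Nora's branch passes to Nora's issue by representation.
The 1/40 is divided into 4 equal shares of 1/160 among Prudence, Isaac, Winifred, Charles.
Prudence predeceased; the 1/160 allotted to Prudence's branch passes to Prudence's issue by representation.
The 1/160 is divided into 3 equal shares of 1/480 among Victor, Harriet, Tessa.
Victor is living and takes 1/480.
Harriet is living and takes 1/480.
Tessa is living and takes 1/480.
Isaac is living and takes 1/160.
Winifred is living and takes 1/160.
Charles is living and takes 1/160.
Martin is living and takes 1/40.
Oliver is living and takes 1/10.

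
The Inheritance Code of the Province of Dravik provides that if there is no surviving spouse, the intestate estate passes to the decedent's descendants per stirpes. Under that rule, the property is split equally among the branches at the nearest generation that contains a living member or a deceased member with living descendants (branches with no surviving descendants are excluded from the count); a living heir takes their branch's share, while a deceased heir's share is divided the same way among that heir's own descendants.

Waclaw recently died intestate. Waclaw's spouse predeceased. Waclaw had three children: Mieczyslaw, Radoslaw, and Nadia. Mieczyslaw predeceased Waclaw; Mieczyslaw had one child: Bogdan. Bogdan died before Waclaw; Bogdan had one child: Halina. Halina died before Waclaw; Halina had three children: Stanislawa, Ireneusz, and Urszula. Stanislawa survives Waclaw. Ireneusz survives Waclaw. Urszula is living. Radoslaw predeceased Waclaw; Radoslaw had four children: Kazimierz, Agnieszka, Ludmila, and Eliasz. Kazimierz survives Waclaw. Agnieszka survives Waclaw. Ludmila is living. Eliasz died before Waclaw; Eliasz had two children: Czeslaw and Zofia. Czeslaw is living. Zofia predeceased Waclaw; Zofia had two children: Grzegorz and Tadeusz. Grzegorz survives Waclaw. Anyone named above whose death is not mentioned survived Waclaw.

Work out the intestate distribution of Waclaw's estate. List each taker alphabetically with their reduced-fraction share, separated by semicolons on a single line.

Agnieszka 1/12; Czeslaw 1/24; Grzegorz 1/48; Ireneusz 1/9; Kazimierz 1/12; Ludmila 1/12; Nadia 1/3; Stanislawa 1/9; Tadeusz 1/48; Urszula 1/9

There is no surviving spouse, so the entire estate passes to Waclaw's descendants per stirpes.
The estate is divided into 3 equal shares of 1/3 among Mieczyslaw, Radoslaw, Nadia.
Mieczyslaw predeceased; the 1/3 allotted to Mieczyslaw's branch passes to Mieczyslaw's issue by representation.
Bogdan's line is the sole branch at this level, so the full 1/3 passes to Bogdan's issue by representation.
Halina's line is the sole branch at this level, so the full 1/3 passes to Halina's issue by representation.
The 1/3 is divided into 3 equal shares of 1/9 among Stanislawa, Ireneusz, Urszula.
Stanislawa is living and takes 1/9.
Ireneusz is living and takes 1/9.
Urszula is living and takes 1/9.
Radoslaw predeceased; the 1/3 allotted to Radoslaw's branch passes to Radoslaw's issue by representation.
The 1/3 is divided into 4 equal shares of 1/12 among Kazimierz, Agnieszka, Ludmila, Eliasz.
Kazimierz is living and takes 1/12.
Agnieszka is living and takes 1/12.
Ludmila is living and takes 1/12.
Eliasz predeceased; the 1/12 allotted to Eliasz's branch passes to Eliasz's issue by representation.
The 1/12 is divided into 2 equal shares of 1/24 among Czeslaw, Zofia.
Czeslaw is living and takes 1/24.
Zofia predeceased; the 1/24 allotted to Zofia's branch passes to Zofia's issue by representation.
The 1/24 is divided into 2 equal shares of 1/48 among Grzegorz, Tadeusz.
Grzegorz is living and takes 1/48.
Tadeusz is living and takes 1/48.
Nadia is living and takes 1/3.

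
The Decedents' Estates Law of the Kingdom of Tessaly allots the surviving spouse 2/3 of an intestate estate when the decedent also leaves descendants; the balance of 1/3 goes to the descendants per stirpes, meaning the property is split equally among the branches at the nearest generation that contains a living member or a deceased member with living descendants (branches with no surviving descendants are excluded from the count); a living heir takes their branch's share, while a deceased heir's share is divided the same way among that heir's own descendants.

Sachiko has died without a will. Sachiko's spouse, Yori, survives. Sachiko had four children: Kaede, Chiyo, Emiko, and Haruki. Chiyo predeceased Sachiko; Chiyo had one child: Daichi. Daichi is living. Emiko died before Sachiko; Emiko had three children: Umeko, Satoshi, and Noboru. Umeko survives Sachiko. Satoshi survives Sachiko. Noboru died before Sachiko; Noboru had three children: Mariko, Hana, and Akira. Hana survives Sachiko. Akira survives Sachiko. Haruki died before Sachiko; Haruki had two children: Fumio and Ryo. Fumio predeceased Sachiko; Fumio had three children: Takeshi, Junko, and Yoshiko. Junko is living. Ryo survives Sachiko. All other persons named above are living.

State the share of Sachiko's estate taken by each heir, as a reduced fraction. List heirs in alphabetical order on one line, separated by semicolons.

Yori, as surviving spouse, takes 2/3.
The remaining 1/3 passes to Sachiko's descendants per stirpes.
The 1/3 is divided into 4 equal shares of 1/12 among Kaede, Chiyo, Emiko, Haruki.
Kaede is living and takes 1/12.
Chiyo predeceased; the 1/12 allotted to Chiyo's branch passes to Chiyo's issue by representation.
Daichi is the sole taker at this level and receives the full 1/12.
Emiko predeceased; the 1/12 allotted to Emiko's branch passes to Emiko's issue by representation.
The 1/12 is divided into 3 equal shares of 1/36 among Umeko, Satoshi, Noboru.
Umeko is living and takes 1/36.
Satoshi is living and takes 1/36.
Noboru predeceased; the 1/36 allotted to Noboru's branch passes to Noboru's issue by representation.
The 1/36 is divided into 3 equal shares of 1/108 among Mariko, Hana, Akira.
Mariko is living and takes 1/108.
Hana is living and takes 1/108.
Akira is living and takes 1/108.
Haruki predeceased; the 1/12 allotted to Haruki's branch passes to Haruki's issue by representation.
The 1/12 is divided into 2 equal shares of 1/24 among Fumio, Ryo.
Fumio predeceased; the 1/24 allotted to Fumio's branch passes to Fumio's issue by representation.
The 1/24 is divided into 3 equal shares of 1/72 among Takeshi, Junko, Yoshiko.
Takeshi is living and takes 1/72.
Junko is living and takes 1/72.
Yoshiko is living and takes 1/72.
Ryo is living and takes 1/24.

Akira 1/108; Daichi 1/12; Hana 1/108; Junko 1/72; Kaede 1/12; Mariko 1/108; Ryo 1/24; Satoshi 1/36; Takeshi 1/72; Umeko 1/36; Yori 2/3; Yoshiko 1/72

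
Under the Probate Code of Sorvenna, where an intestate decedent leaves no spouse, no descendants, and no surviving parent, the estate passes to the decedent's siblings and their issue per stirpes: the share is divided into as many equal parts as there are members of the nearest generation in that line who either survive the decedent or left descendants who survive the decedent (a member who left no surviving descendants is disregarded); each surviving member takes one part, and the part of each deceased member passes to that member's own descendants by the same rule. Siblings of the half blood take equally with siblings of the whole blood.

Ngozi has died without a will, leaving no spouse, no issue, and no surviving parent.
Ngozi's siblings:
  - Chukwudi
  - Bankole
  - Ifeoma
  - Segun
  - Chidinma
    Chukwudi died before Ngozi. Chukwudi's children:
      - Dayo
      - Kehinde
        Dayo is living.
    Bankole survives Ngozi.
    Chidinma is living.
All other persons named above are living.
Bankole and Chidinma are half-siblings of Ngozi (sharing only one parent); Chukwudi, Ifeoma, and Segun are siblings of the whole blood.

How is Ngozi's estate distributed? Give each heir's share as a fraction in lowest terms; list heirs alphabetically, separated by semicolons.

No spouse, descendants, or parent survives, so the estate passes to Ngozi's siblings per stirpes.
Half-blood and whole-blood siblings take equally under the stated rule.
The estate is divided into 5 equal shares of 1/5 among Chukwudi, Bankole, Ifeoma, Segun, Chidinma.
Chukwudi predeceased; the 1/5 allotted to Chukwudi's branch passes to Chukwudi's issue by representation.
The 1/5 is divided into 2 equal shares of 1/10 among Dayo, Kehinde.
Dayo is living and takes 1/10.
Kehinde is living and takes 1/10.
Bankole is living and takes 1/5.
Ifeoma is living and takes 1/5.
Segun is living and takes 1/5.
Chidinma is living and takes 1/5.

Bankole 1/5; Chidinma 1/5; Dayo 1/10; Ifeoma 1/5; Kehinde 1/10; Segun 1/5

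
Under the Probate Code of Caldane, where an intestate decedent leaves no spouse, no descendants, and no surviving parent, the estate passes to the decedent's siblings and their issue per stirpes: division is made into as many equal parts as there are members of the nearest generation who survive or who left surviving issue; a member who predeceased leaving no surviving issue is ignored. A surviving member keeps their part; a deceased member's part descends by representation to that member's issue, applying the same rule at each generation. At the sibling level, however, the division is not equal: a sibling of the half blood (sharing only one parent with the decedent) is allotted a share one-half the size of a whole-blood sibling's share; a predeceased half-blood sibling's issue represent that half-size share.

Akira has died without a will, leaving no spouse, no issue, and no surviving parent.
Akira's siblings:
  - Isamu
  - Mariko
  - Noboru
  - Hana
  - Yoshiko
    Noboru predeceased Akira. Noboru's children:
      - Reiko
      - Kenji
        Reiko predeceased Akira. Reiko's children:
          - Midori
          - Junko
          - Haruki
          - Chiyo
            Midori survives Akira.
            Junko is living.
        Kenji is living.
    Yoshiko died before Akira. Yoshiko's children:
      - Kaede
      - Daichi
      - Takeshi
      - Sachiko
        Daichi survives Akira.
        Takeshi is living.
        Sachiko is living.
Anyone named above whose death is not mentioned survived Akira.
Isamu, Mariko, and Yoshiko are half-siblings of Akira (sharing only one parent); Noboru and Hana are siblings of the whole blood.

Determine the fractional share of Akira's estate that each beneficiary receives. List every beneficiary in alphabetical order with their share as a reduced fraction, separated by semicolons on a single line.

Chiyo 1/28; Daichi 1/28; Hana 2/7; Haruki 1/28; Isamu 1/7; Junko 1/28; Kaede 1/28; Kenji 1/7; Mariko 1/7; Midori 1/28; Sachiko 1/28; Takeshi 1/28

No spouse, descendants, or parent survives, so the estate passes to Akira's siblings per stirpes.
Half-blood siblings count for one-half the weight of whole-blood siblings at the initial division.
Dividing 1 in proportion to weights (total weight 7/2): Isamu (weight 1/2) → 1/7; Mariko (weight 1/2) → 1/7; Noboru (weight 1) → 2/7; Hana (weight 1) → 2/7; Yoshiko (weight 1/2) → 1/7.
Isamu is living and takes 1/7.
Mariko is living and takes 1/7.
Noboru predeceased; the 2/7 allotted to Noboru's branch passes to Noboru's issue by representation.
The 2/7 is divided into 2 equal shares of 1/7 among Reiko, Kenji.
Reiko predeceased; the 1/7 allotted to Reiko's branch passes to Reiko's issue by representation.
The 1/7 is divided into 4 equal shares of 1/28 among Midori, Junko, Haruki, Chiyo.
Midori is living and takes 1/28.
Junko is living and takes 1/28.
Haruki is living and takes 1/28.
Chiyo is living and takes 1/28.
Kenji is living and takes 1/7.
Hana is living and takes 2/7.
Yoshiko predeceased; the 1/7 allotted to Yoshiko's branch passes to Yoshiko's issue by representation.
The 1/7 is divided into 4 equal shares of 1/28 among Kaede, Daichi, Takeshi, Sachiko.
Kaede is living and takes 1/28.
Daichi is living and takes 1/28.
Takeshi is living and takes 1/28.
Sachiko is living and takes 1/28.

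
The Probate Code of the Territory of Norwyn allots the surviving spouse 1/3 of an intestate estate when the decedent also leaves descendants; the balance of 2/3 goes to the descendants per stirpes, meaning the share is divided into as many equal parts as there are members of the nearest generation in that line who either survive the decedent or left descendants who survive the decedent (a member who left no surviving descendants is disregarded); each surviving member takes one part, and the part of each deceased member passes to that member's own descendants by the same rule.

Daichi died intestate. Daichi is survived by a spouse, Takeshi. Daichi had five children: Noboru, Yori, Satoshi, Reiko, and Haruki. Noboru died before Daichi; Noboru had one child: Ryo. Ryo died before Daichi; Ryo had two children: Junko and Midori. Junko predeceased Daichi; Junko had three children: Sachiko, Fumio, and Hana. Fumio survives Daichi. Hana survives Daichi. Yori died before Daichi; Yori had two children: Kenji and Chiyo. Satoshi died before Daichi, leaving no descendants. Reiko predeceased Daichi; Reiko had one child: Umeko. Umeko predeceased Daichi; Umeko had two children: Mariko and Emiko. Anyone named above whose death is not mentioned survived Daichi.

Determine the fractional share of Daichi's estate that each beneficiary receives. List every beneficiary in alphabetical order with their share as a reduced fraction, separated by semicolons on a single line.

Chiyo 1/12; Emiko 1/12; Fumio 1/36; Hana 1/36; Haruki 1/6; Kenji 1/12; Mariko 1/12; Midori 1/12; Sachiko 1/36; Takeshi 1/3

Takeshi, as surviving spouse, takes 1/3.
The remaining 2/3 passes to Daichi's descendants per stirpes.
Satoshi left no surviving issue, so that branch lapses and is disregarded.
The 2/3 is divided into 4 equal shares of 1/6 among Noboru, Yori, Reiko, Haruki.
Noboru predeceased; the 1/6 allotted to Noboru's branch passes to Noboru's issue by representation.
Ryo's line is the sole branch at this level, so the full 1/6 passes to Ryo's issue by representation.
The 1/6 is divided into 2 equal shares of 1/12 among Junko, Midori.
Junko predeceased; the 1/12 allotted to Junko's branch passes to Junko's issue by representation.
The 1/12 is divided into 3 equal shares of 1/36 among Sachiko, Fumio, Hana.
Sachiko is living and takes 1/36.
Fumio is living and takes 1/36.
Hana is living and takes 1/36.
Midori is living and takes 1/12.
Yori predeceased; the 1/6 allotted to Yori's branch passes to Yori's issue by representation.
The 1/6 is divided into 2 equal shares of 1/12 among Kenji, Chiyo.
Kenji is living and takes 1/12.
Chiyo is living and takes 1/12.
Reiko predeceased; the 1/6 allotted to Reiko's branch passes to Reiko's issue by representation.
Umeko's line is the sole branch at this level, so the full 1/6 passes to Umeko's issue by representation.
The 1/6 is divided into 2 equal shares of 1/12 among Mariko, Emiko.
Mariko is living and takes 1/12.
Emiko is living and takes 1/12.
Haruki is living and takes 1/6.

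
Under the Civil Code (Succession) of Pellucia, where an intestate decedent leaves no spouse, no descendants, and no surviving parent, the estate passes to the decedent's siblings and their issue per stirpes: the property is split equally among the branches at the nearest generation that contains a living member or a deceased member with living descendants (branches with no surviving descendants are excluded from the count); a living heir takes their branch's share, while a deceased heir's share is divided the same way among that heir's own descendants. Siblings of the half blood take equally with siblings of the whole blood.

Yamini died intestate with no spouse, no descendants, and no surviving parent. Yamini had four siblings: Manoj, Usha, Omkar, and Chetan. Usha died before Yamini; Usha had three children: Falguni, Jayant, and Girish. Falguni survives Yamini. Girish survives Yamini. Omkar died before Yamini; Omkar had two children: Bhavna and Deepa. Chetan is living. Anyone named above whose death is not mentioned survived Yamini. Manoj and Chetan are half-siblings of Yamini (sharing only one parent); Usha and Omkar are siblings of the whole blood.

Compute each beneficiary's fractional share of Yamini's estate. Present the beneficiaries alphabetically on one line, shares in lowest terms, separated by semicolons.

Bhavna 1/8; Chetan 1/4; Deepa 1/8; Falguni 1/12; Girish 1/12; Jayant 1/12; Manoj 1/4

No spouse, descendants, or parent survives, so the estate passes to Yamini's siblings per stirpes.
Half-blood and whole-blood siblings take equally under the stated rule.
The estate is divided into 4 equal shares of 1/4 among Manoj, Usha, Omkar, Chetan.
Manoj is living and takes 1/4.
Usha predeceased; the 1/4 allotted to Usha's branch passes to Usha's issue by representation.
The 1/4 is divided into 3 equal shares of 1/12 among Falguni, Jayant, Girish.
Falguni is living and takes 1/12.
Jayant is living and takes 1/12.
Girish is living and takes 1/12.
Omkar predeceased; the 1/4 allotted to Omkar's branch passes to Omkar's issue by representation.
The 1/4 is divided into 2 equal shares of 1/8 among Bhavna, Deepa.
Bhavna is living and takes 1/8.
Deepa is living and takes 1/8.
Chetan is living and takes 1/4.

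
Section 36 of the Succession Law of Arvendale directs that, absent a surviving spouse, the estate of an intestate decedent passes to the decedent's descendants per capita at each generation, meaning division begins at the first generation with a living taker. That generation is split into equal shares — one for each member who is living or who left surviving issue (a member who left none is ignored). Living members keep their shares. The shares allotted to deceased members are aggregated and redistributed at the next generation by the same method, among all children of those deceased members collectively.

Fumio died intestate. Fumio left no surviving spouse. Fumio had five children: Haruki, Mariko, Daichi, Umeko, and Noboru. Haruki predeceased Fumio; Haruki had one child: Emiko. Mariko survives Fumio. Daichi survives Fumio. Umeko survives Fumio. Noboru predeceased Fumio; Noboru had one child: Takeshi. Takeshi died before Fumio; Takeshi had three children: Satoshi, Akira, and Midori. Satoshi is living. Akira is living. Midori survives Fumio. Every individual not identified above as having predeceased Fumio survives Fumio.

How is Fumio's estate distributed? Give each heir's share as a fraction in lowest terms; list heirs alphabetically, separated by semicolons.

Akira 1/15; Daichi 1/5; Emiko 1/5; Mariko 1/5; Midori 1/15; Satoshi 1/15; Umeko 1/5

There is no surviving spouse, so the entire estate passes to Fumio's descendants per capita at each generation.
At generation 1 (Haruki, Mariko, Daichi, Umeko, Noboru) there are 5 shares of (1)/5 = 1/5 each.
Living: Mariko, Daichi, and Umeko — each takes 1/5.
Deceased: Haruki and Noboru. Their combined 2/5 is pooled and carried to generation 2.
At generation 2 (Emiko, Takeshi) there are 2 shares of (2/5)/2 = 1/5 each.
Living: Emiko — each takes 1/5.
Deceased: Takeshi. That 1/5 share is carried to generation 3.
At generation 3 (Satoshi, Akira, Midori) there are 3 shares of (1/5)/3 = 1/15 each.
Living: Satoshi, Akira, and Midori — each takes 1/15.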